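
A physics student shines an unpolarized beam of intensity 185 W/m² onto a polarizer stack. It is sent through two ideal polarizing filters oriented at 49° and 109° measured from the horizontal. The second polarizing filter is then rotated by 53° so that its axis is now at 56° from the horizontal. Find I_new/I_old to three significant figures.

Before rotation:
Unpolarized light through the first polarizer → I₁ = ½ I₀, now polarized at 49°.
I₂ = I₁ cos²(109° − 49°) = 0.5 I₀ · cos²(60°) = 0.125 I₀.
After rotation:
Unpolarized light through the first polarizer → I₁ = ½ I₀, now polarized at 49°.
I₂ = I₁ cos²(56° − 49°) = 0.5 I₀ · cos²(7°) = 0.4926 I₀.
Ratio = 0.4926 / 0.125 = 3.941.

I_new/I_old ≈ 3.94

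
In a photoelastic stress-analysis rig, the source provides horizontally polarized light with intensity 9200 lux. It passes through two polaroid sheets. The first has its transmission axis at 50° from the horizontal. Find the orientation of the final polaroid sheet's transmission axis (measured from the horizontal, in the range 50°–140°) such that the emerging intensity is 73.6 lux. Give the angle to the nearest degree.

θ ≈ 132°

I₁ = I₀ cos²(50° − 0°) = I₀ cos²(50°) = 0.4132 I₀.
Target fraction: 73.6 / 9200 lux = 0.008 of I₀.
Need I₂/I₀ = 0.008, so cos²(θ − 50°) = 0.008 / 0.4132 = 0.01936.
θ − 50° = arccos(√0.01936) = 82.0°, giving θ ≈ 50 + 82.0 = 132.0°.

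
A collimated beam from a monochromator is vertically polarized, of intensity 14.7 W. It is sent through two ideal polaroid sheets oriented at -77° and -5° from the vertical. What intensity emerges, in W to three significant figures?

By Malus's law, I₁ = 14.7 W · cos²(77°) = 0.7439 W.
I₂ = I₁ · cos²(72°) = 0.7439 · 0.09549 = 0.07103 W.

I ≈ 0.0710 W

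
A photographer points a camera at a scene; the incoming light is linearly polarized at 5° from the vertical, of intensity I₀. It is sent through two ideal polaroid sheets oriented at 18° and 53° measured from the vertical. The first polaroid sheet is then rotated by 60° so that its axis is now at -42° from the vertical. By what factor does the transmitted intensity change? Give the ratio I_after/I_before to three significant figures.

Before rotation:
I₁ = I₀ cos²(18° − 5°) = I₀ cos²(13°) = 0.9494 I₀.
I₂ = I₁ cos²(53° − 18°) = 0.9494 I₀ · cos²(35°) = 0.6371 I₀.
After rotation:
I₁ = I₀ cos²(-42° − 5°) = I₀ cos²(47°) = 0.4651 I₀.
Angle between axes 1 and 2: 85°. I₂ = 0.4651 I₀ · cos²(85°) = 0.003533 I₀.
Ratio = 0.003533 / 0.6371 = 0.005546.

I_new/I_old ≈ 0.00555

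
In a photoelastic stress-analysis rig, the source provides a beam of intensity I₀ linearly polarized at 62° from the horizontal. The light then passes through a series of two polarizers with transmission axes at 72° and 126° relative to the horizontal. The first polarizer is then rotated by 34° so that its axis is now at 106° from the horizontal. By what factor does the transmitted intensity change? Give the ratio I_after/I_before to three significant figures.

Before rotation:
I₁ = I₀ cos²(72° − 62°) = I₀ cos²(10°) = 0.9698 I₀.
I₂ = I₁ cos²(126° − 72°) = 0.9698 I₀ · cos²(54°) = 0.3351 I₀.
After rotation:
I₁ = I₀ cos²(106° − 62°) = I₀ cos²(44°) = 0.5174 I₀.
I₂ = I₁ cos²(126° − 106°) = 0.5174 I₀ · cos²(20°) = 0.4569 I₀.
Ratio = 0.4569 / 0.3351 = 1.364.

I_new/I_old ≈ 1.36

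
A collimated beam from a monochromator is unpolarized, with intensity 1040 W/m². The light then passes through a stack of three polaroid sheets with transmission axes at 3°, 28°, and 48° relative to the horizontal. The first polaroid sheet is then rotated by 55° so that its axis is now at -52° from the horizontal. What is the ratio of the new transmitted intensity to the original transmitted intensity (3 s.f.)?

Before rotation:
Unpolarized light through the first polarizer → I₁ = ½ I₀, now polarized at 3°.
I₂ = I₁ cos²(28° − 3°) = 0.5 I₀ · cos²(25°) = 0.4107 I₀.
I₃ = I₂ cos²(48° − 28°) = 0.4107 I₀ · cos²(20°) = 0.3627 I₀.
After rotation:
Unpolarized light through the first polarizer → I₁ = ½ I₀, now polarized at -52°.
I₂ = I₁ cos²(28° + 52°) = 0.5 I₀ · cos²(80°) = 0.01508 I₀.
I₃ = I₂ cos²(48° − 28°) = 0.01508 I₀ · cos²(20°) = 0.01331 I₀.
Ratio = 0.01331 / 0.3627 = 0.03671.

I_new/I_old ≈ 0.0367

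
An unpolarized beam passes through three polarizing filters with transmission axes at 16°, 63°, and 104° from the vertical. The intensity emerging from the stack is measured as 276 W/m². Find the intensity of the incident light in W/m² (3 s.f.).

Unpolarized light through the first polarizer → I₁ = ½ I₀, now polarized at 16°.
I₂ = I₁ cos²(63° − 16°) = 0.5 I₀ · cos²(47°) = 0.2326 I₀.
I₃ = I₂ cos²(104° − 63°) = 0.2326 I₀ · cos²(41°) = 0.1325 I₀.
So 276 W/m² = 0.1325 I₀, giving I₀ = 276/0.1325 = 2084 W/m².

I₀ ≈ 2080 W/m²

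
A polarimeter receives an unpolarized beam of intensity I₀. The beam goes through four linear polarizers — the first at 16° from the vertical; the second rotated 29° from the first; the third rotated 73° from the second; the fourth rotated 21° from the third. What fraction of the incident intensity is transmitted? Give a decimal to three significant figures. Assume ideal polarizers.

≈ 0.0285 I₀

Unpolarized light through the first polarizer → I₁ = ½ I₀, now polarized at 16°.
I₂ = I₁ cos²(29°) = 0.5 · 0.765 I₀ = 0.3825 I₀.
I₃ = I₂ cos²(73°) = 0.3825 · 0.08548 I₀ = 0.03269 I₀.
I₄ = I₃ cos²(21°) = 0.03269 · 0.8716 I₀ = 0.0285 I₀.
Transmitted fraction = 0.0285.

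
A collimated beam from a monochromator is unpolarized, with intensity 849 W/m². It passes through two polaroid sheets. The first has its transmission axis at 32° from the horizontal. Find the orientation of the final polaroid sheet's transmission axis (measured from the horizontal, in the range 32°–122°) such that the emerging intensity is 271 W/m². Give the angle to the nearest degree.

Unpolarized light through the first polarizer → I₁ = ½ I₀, now polarized at 32°.
Target fraction: 271 / 849 W/m² = 0.3192 of I₀.
Need I₂/I₀ = 0.3192, so cos²(θ − 32°) = 0.3192 / 0.5 = 0.6384.
θ − 32° = arccos(√0.6384) = 37.0°, giving θ ≈ 32 + 37.0 = 69.0°.

θ ≈ 69°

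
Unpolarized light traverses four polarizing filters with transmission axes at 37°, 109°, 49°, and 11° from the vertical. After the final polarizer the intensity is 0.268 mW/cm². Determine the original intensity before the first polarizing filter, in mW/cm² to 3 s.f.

I₀ ≈ 36.2 mW/cm²

Unpolarized light through the first polarizer → I₁ = ½ I₀, now polarized at 37°.
I₂ = I₁ cos²(109° − 37°) = 0.5 I₀ · cos²(72°) = 0.04775 I₀.
I₃ = I₂ cos²(49° − 109°) = 0.04775 I₀ · cos²(60°) = 0.01194 I₀.
I₄ = I₃ cos²(11° − 49°) = 0.01194 I₀ · cos²(38°) = 0.007412 I₀.
So 0.268 mW/cm² = 0.007412 I₀, giving I₀ = 0.268/0.007412 = 36.16 mW/cm².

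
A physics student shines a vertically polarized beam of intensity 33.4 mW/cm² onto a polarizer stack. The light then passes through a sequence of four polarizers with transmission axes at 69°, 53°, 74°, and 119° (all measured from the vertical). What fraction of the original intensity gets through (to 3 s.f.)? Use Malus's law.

By Malus's law, I₁ = 33.4 mW/cm² · cos²(69°) = 4.289 mW/cm².
I₂ = I₁ · cos²(16°) = 4.289 · 0.924 = 3.964 mW/cm².
I₃ = I₂ · cos²(21°) = 3.964 · 0.8716 = 3.455 mW/cm².
I₄ = I₃ · cos²(45°) = 3.455 · 0.5 = 1.727 mW/cm².
Transmitted fraction = 0.05171.

I/I₀ ≈ 0.0517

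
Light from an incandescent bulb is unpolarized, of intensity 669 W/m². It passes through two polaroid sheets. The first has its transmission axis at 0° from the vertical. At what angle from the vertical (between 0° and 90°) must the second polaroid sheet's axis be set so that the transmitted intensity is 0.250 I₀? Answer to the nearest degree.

θ ≈ 45°

Unpolarized light through the first polarizer → I₁ = ½ I₀, now polarized at 0°.
Need I₂/I₀ = 0.25, so cos²(θ − 0°) = 0.25 / 0.5 = 0.5.
θ − 0° = arccos(√0.5) = 45.0°, giving θ ≈ 0 + 45.0 = 45.0°.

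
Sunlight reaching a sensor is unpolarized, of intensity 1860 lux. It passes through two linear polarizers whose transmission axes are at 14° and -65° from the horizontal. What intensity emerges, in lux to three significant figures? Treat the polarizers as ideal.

Unpolarized light through the first polarizer → I₁ = 1860 lux/2 = 930 lux, polarized at 14°.
I₂ = I₁ · cos²(79°) = 930 · 0.03641 = 33.86 lux.

I ≈ 33.9 lux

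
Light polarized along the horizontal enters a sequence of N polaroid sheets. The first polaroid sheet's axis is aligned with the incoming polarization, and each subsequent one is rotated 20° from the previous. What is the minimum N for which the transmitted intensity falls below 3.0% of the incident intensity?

N = 30

First polarizer is aligned with the polarization: full transmission.
Each further stage multiplies by cos²(20°) = 0.883.
After N polarizers: T = 0.883^(N−1). Require T < 0.030 ⇒ N−1 > ln(0.030)/ln(0.883) = 28.19, so N−1 ≥ 29 and N = 30.
Check: N=30 gives T = 0.02711 < 0.030; N=29 gives T = 0.0307.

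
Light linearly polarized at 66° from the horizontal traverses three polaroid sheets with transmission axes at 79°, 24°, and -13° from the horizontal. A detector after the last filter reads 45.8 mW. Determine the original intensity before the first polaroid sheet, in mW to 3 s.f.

I₀ ≈ 230 mW

By Malus's law, I₁ = I₀ cos²(79° − 66°) = I₀ cos²(13°) = 0.9494 I₀.
I₂ = I₁ cos²(24° − 79°) = 0.9494 I₀ · cos²(55°) = 0.3123 I₀.
I₃ = I₂ cos²(-13° − 24°) = 0.3123 I₀ · cos²(37°) = 0.1992 I₀.
So 45.8 mW = 0.1992 I₀, giving I₀ = 45.8/0.1992 = 229.9 mW.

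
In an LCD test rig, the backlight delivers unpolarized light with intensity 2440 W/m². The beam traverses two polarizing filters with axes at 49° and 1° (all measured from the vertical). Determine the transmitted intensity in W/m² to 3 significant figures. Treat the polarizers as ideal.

I ≈ 546 W/m²

Unpolarized light through the first polarizer → I₁ = 2440 W/m²/2 = 1220 W/m², polarized at 49°.
I₂ = I₁ · cos²(48°) = 1220 · 0.4477 = 546.2 W/m².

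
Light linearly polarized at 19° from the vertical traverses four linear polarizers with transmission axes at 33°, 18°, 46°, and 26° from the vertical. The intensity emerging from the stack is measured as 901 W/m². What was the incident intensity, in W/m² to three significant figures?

I₀ ≈ 1490 W/m²

I₁ = I₀ cos²(33° − 19°) = I₀ cos²(14°) = 0.9415 I₀.
I₂ = I₁ cos²(18° − 33°) = 0.9415 I₀ · cos²(15°) = 0.8784 I₀.
I₃ = I₂ cos²(46° − 18°) = 0.8784 I₀ · cos²(28°) = 0.6848 I₀.
I₄ = I₃ cos²(26° − 46°) = 0.6848 I₀ · cos²(20°) = 0.6047 I₀.
So 901 W/m² = 0.6047 I₀, giving I₀ = 901/0.6047 = 1490 W/m².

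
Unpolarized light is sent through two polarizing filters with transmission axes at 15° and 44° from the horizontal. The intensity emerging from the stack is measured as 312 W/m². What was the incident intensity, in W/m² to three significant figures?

I₀ ≈ 816 W/m²

Unpolarized light through the first polarizer → I₁ = ½ I₀, now polarized at 15°.
I₂ = I₁ cos²(44° − 15°) = 0.5 I₀ · cos²(29°) = 0.3825 I₀.
So 312 W/m² = 0.3825 I₀, giving I₀ = 312/0.3825 = 815.7 W/m².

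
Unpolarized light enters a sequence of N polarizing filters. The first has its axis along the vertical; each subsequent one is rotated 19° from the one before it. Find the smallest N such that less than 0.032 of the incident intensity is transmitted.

N = 26

First polarizer halves the unpolarized light: factor 1/2.
Each further stage multiplies by cos²(19°) = 0.894.
After N polarizers: T = 0.5·0.894^(N−1). Require T < 0.032 ⇒ N−1 > ln(0.032/0.5)/ln(0.894) = 24.53, so N−1 ≥ 25 and N = 26.
Check: N=26 gives T = 0.03037 < 0.032; N=25 gives T = 0.03397.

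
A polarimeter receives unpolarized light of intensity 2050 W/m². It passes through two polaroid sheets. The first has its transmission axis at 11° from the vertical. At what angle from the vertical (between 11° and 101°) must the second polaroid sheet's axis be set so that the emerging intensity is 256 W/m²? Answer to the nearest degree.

θ ≈ 71°

Unpolarized light through the first polarizer → I₁ = ½ I₀, now polarized at 11°.
Target fraction: 256 / 2050 W/m² = 0.1249 of I₀.
Need I₂/I₀ = 0.1249, so cos²(θ − 11°) = 0.1249 / 0.5 = 0.2498.
θ − 11° = arccos(√0.2498) = 60.0°, giving θ ≈ 11 + 60.0 = 71.0°.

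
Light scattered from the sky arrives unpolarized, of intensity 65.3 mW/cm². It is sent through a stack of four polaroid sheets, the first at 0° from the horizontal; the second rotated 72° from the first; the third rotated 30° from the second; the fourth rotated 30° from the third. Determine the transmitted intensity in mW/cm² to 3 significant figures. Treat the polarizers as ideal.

I ≈ 1.75 mW/cm²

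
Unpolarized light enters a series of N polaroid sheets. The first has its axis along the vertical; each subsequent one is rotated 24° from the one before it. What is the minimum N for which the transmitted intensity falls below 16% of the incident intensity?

First polarizer halves the unpolarized light: factor 1/2.
Each further stage multiplies by cos²(24°) = 0.8346.
After N polarizers: T = 0.5·0.8346^(N−1). Require T < 0.16 ⇒ N−1 > ln(0.16/0.5)/ln(0.8346) = 6.30, so N−1 ≥ 7 and N = 8.
Check: N=8 gives T = 0.141 < 0.16; N=7 gives T = 0.1689.

N = 8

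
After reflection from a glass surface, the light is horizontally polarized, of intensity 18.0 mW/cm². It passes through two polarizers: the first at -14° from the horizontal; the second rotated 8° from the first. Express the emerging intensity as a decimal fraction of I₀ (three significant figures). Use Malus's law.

I/I₀ ≈ 0.923

By Malus's law, I₁ = 18.0 mW/cm² · cos²(14°) = 16.95 mW/cm².
I₂ = I₁ · cos²(8°) = 16.95 · 0.9806 = 16.62 mW/cm².
Transmitted fraction = 0.9232.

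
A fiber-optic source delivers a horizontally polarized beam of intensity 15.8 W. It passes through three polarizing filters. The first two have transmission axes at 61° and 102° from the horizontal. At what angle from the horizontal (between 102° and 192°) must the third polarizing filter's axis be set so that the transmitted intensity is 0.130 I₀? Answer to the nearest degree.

θ ≈ 112°

I₁ = I₀ cos²(61° − 0°) = I₀ cos²(61°) = 0.235 I₀.
I₂ = I₁ cos²(102° − 61°) = 0.235 I₀ · cos²(41°) = 0.1339 I₀.
Need I₃/I₀ = 0.13, so cos²(θ − 102°) = 0.13 / 0.1339 = 0.971.
θ − 102° = arccos(√0.971) = 9.8°, giving θ ≈ 102 + 9.8 = 111.8°.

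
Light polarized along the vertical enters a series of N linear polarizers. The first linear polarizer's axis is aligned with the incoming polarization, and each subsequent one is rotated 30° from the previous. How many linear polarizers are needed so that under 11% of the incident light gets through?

First polarizer is aligned with the polarization: full transmission.
Each further stage multiplies by cos²(30°) = 0.75.
After N polarizers: T = 0.75^(N−1). Require T < 0.11 ⇒ N−1 > ln(0.11)/ln(0.75) = 7.67, so N−1 ≥ 8 and N = 9.
Check: N=9 gives T = 0.1001 < 0.11; N=8 gives T = 0.1335.

N = 9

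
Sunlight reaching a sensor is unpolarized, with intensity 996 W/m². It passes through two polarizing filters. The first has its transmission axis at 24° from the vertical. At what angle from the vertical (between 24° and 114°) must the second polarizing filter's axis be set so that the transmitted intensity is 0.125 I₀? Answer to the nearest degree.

θ ≈ 84°

Unpolarized light through the first polarizer → I₁ = ½ I₀, now polarized at 24°.
Need I₂/I₀ = 0.125, so cos²(θ − 24°) = 0.125 / 0.5 = 0.25.
θ − 24° = arccos(√0.25) = 60.0°, giving θ ≈ 24 + 60.0 = 84.0°.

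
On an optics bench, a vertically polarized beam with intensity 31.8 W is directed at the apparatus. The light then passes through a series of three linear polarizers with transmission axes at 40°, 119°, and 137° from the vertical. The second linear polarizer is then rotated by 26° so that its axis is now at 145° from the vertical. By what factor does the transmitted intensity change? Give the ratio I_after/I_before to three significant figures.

Before rotation:
I₁ = I₀ cos²(40° − 0°) = I₀ cos²(40°) = 0.5868 I₀.
I₂ = I₁ cos²(119° − 40°) = 0.5868 I₀ · cos²(79°) = 0.02137 I₀.
I₃ = I₂ cos²(137° − 119°) = 0.02137 I₀ · cos²(18°) = 0.01932 I₀.
After rotation:
I₁ = I₀ cos²(40° − 0°) = I₀ cos²(40°) = 0.5868 I₀.
Angle between axes 1 and 2: 75°. I₂ = 0.5868 I₀ · cos²(75°) = 0.03931 I₀.
I₃ = I₂ cos²(137° − 145°) = 0.03931 I₀ · cos²(8°) = 0.03855 I₀.
Ratio = 0.03855 / 0.01932 = 1.995.

I_new/I_old ≈ 1.99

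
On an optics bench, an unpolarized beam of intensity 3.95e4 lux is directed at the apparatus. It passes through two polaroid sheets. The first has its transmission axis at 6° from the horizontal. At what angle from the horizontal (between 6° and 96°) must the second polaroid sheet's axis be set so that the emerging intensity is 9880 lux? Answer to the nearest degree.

Unpolarized light through the first polarizer → I₁ = ½ I₀, now polarized at 6°.
Target fraction: 9880 / 3.95e4 lux = 0.2501 of I₀.
Need I₂/I₀ = 0.2501, so cos²(θ − 6°) = 0.2501 / 0.5 = 0.5003.
θ − 6° = arccos(√0.5003) = 45.0°, giving θ ≈ 6 + 45.0 = 51.0°.

θ ≈ 51°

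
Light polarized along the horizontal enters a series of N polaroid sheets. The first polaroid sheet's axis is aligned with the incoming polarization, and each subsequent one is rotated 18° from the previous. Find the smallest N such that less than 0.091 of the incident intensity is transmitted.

N = 25

First polarizer is aligned with the polarization: full transmission.
Each further stage multiplies by cos²(18°) = 0.9045.
After N polarizers: T = 0.9045^(N−1). Require T < 0.091 ⇒ N−1 > ln(0.091)/ln(0.9045) = 23.88, so N−1 ≥ 24 and N = 25.
Check: N=25 gives T = 0.08993 < 0.091; N=24 gives T = 0.09942.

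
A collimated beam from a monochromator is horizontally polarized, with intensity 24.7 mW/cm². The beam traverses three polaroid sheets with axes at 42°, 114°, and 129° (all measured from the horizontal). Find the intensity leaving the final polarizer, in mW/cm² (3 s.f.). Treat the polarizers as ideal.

I ≈ 1.22 mW/cm²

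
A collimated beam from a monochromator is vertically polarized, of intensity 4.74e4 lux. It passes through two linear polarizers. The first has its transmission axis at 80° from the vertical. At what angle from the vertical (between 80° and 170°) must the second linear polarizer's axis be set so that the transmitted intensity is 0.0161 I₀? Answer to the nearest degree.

By Malus's law, I₁ = I₀ cos²(80° − 0°) = I₀ cos²(80°) = 0.03015 I₀.
Need I₂/I₀ = 0.0161, so cos²(θ − 80°) = 0.0161 / 0.03015 = 0.5339.
θ − 80° = arccos(√0.5339) = 43.1°, giving θ ≈ 80 + 43.1 = 123.1°.

θ ≈ 123°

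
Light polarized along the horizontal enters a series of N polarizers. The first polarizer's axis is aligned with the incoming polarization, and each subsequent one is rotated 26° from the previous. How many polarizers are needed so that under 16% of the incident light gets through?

First polarizer is aligned with the polarization: full transmission.
Each further stage multiplies by cos²(26°) = 0.8078.
After N polarizers: T = 0.8078^(N−1). Require T < 0.16 ⇒ N−1 > ln(0.16)/ln(0.8078) = 8.59, so N−1 ≥ 9 and N = 10.
Check: N=10 gives T = 0.1465 < 0.16; N=9 gives T = 0.1814.

N = 10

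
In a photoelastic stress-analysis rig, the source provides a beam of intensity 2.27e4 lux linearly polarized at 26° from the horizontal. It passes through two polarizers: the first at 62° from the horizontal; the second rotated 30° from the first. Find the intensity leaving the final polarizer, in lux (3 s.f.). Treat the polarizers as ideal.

I ≈ 1.11e4 lux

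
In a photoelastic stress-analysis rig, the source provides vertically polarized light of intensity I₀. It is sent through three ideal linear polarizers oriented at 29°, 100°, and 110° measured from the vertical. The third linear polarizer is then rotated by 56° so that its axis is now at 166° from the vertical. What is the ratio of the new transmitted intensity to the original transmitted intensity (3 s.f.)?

Before rotation:
By Malus's law, I₁ = I₀ cos²(29° − 0°) = I₀ cos²(29°) = 0.765 I₀.
I₂ = I₁ cos²(100° − 29°) = 0.765 I₀ · cos²(71°) = 0.08108 I₀.
I₃ = I₂ cos²(110° − 100°) = 0.08108 I₀ · cos²(10°) = 0.07864 I₀.
After rotation:
I₁ = I₀ cos²(29° − 0°) = I₀ cos²(29°) = 0.765 I₀.
I₂ = I₁ cos²(100° − 29°) = 0.765 I₀ · cos²(71°) = 0.08108 I₀.
I₃ = I₂ cos²(166° − 100°) = 0.08108 I₀ · cos²(66°) = 0.01341 I₀.
Ratio = 0.01341 / 0.07864 = 0.1706.

I_new/I_old ≈ 0.171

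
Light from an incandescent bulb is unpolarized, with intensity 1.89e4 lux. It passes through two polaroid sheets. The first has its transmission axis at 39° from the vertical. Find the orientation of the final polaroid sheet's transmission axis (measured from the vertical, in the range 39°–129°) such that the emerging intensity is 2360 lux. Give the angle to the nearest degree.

Unpolarized light through the first polarizer → I₁ = ½ I₀, now polarized at 39°.
Target fraction: 2360 / 1.89e4 lux = 0.1249 of I₀.
Need I₂/I₀ = 0.1249, so cos²(θ − 39°) = 0.1249 / 0.5 = 0.2497.
θ − 39° = arccos(√0.2497) = 60.0°, giving θ ≈ 39 + 60.0 = 99.0°.

θ ≈ 99°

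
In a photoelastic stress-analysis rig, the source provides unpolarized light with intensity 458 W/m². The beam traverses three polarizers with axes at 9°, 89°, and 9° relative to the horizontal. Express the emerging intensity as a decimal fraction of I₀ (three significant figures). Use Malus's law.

Unpolarized light through the first polarizer → I₁ = 458 W/m²/2 = 229 W/m², polarized at 9°.
I₂ = I₁ · cos²(80°) = 229 · 0.03015 = 6.905 W/m².
I₃ = I₂ · cos²(80°) = 6.905 · 0.03015 = 0.2082 W/m².
Transmitted fraction = 0.0004546.

I/I₀ ≈ 0.000455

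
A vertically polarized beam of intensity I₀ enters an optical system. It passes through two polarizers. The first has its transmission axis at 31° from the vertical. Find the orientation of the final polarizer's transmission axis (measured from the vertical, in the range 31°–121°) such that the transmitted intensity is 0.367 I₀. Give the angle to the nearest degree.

By Malus's law, I₁ = I₀ cos²(31° − 0°) = I₀ cos²(31°) = 0.7347 I₀.
Need I₂/I₀ = 0.367, so cos²(θ − 31°) = 0.367 / 0.7347 = 0.4995.
θ − 31° = arccos(√0.4995) = 45.0°, giving θ ≈ 31 + 45.0 = 76.0°.

θ ≈ 76°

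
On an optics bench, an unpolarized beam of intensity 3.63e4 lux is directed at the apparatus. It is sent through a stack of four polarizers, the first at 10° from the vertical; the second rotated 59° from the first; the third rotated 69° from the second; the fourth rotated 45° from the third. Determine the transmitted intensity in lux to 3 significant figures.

I ≈ 309 lux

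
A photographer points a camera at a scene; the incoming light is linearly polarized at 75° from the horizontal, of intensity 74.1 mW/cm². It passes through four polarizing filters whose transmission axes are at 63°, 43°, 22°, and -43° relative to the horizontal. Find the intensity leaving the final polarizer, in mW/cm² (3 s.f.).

I₁ = 74.1 mW/cm² · cos²(12°) = 70.9 mW/cm².
I₂ = I₁ · cos²(20°) = 70.9 · 0.883 = 62.6 mW/cm².
I₃ = I₂ · cos²(21°) = 62.6 · 0.8716 = 54.56 mW/cm².
I₄ = I₃ · cos²(65°) = 54.56 · 0.1786 = 9.745 mW/cm².

I ≈ 9.75 mW/cm²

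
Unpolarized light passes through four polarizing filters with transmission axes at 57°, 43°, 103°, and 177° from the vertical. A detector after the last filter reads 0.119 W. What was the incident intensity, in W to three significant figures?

I₀ ≈ 13.3 W

Unpolarized light through the first polarizer → I₁ = ½ I₀, now polarized at 57°.
I₂ = I₁ cos²(43° − 57°) = 0.5 I₀ · cos²(14°) = 0.4707 I₀.
I₃ = I₂ cos²(103° − 43°) = 0.4707 I₀ · cos²(60°) = 0.1177 I₀.
I₄ = I₃ cos²(177° − 103°) = 0.1177 I₀ · cos²(74°) = 0.008941 I₀.
So 0.119 W = 0.008941 I₀, giving I₀ = 0.119/0.008941 = 13.31 W.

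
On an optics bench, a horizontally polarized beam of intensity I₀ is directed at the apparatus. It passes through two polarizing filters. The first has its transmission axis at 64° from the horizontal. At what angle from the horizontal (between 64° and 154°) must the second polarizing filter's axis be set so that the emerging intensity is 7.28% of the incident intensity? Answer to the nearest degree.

θ ≈ 116°

I₁ = I₀ cos²(64° − 0°) = I₀ cos²(64°) = 0.1922 I₀.
Need I₂/I₀ = 0.0728, so cos²(θ − 64°) = 0.0728 / 0.1922 = 0.3788.
θ − 64° = arccos(√0.3788) = 52.0°, giving θ ≈ 64 + 52.0 = 116.0°.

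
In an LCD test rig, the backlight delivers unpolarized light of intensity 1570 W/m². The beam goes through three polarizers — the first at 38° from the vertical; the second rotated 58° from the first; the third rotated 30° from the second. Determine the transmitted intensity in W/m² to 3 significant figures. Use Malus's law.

I ≈ 165 W/m²

Unpolarized light through the first polarizer → I₁ = 1570 W/m²/2 = 785 W/m², polarized at 38°.
I₂ = I₁ · cos²(58°) = 785 · 0.2808 = 220.4 W/m².
I₃ = I₂ · cos²(30°) = 220.4 · 0.75 = 165.3 W/m².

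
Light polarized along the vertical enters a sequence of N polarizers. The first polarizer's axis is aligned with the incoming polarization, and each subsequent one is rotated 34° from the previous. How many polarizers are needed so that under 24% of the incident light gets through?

N = 5

First polarizer is aligned with the polarization: full transmission.
Each further stage multiplies by cos²(34°) = 0.6873.
After N polarizers: T = 0.6873^(N−1). Require T < 0.24 ⇒ N−1 > ln(0.24)/ln(0.6873) = 3.81, so N−1 ≥ 4 and N = 5.
Check: N=5 gives T = 0.2231 < 0.24; N=4 gives T = 0.3247.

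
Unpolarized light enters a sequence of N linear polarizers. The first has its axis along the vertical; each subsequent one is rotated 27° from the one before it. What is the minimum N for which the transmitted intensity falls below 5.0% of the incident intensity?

N = 11

First polarizer halves the unpolarized light: factor 1/2.
Each further stage multiplies by cos²(27°) = 0.7939.
After N polarizers: T = 0.5·0.7939^(N−1). Require T < 0.050 ⇒ N−1 > ln(0.050/0.5)/ln(0.7939) = 9.98, so N−1 ≥ 10 and N = 11.
Check: N=11 gives T = 0.04973 < 0.050; N=10 gives T = 0.06264.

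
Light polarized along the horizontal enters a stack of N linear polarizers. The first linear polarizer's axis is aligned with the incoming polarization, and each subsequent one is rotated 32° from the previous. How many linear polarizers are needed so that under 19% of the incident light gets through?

First polarizer is aligned with the polarization: full transmission.
Each further stage multiplies by cos²(32°) = 0.7192.
After N polarizers: T = 0.7192^(N−1). Require T < 0.19 ⇒ N−1 > ln(0.19)/ln(0.7192) = 5.04, so N−1 ≥ 6 and N = 7.
Check: N=7 gives T = 0.1384 < 0.19; N=6 gives T = 0.1924.

N = 7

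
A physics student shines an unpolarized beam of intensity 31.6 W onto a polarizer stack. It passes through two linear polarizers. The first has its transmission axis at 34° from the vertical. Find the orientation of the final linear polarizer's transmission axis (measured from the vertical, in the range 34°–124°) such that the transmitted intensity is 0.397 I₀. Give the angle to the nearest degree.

θ ≈ 61°

Unpolarized light through the first polarizer → I₁ = ½ I₀, now polarized at 34°.
Need I₂/I₀ = 0.397, so cos²(θ − 34°) = 0.397 / 0.5 = 0.794.
θ − 34° = arccos(√0.794) = 27.0°, giving θ ≈ 34 + 27.0 = 61.0°.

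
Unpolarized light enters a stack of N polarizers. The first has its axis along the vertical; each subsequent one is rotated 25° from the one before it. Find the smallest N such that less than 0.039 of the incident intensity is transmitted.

N = 14

First polarizer halves the unpolarized light: factor 1/2.
Each further stage multiplies by cos²(25°) = 0.8214.
After N polarizers: T = 0.5·0.8214^(N−1). Require T < 0.039 ⇒ N−1 > ln(0.039/0.5)/ln(0.8214) = 12.97, so N−1 ≥ 13 and N = 14.
Check: N=14 gives T = 0.03874 < 0.039; N=13 gives T = 0.04716.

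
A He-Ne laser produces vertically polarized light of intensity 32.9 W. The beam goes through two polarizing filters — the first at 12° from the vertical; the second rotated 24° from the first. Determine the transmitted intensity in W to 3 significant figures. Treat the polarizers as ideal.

I ≈ 26.3 W

I₁ = 32.9 W · cos²(12°) = 31.48 W.
I₂ = I₁ · cos²(24°) = 31.48 · 0.8346 = 26.27 W.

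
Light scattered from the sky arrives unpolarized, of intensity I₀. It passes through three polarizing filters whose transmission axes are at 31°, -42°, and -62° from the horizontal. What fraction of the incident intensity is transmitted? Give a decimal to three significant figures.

Unpolarized light through the first polarizer → I₁ = ½ I₀, now polarized at 31°.
I₂ = I₁ cos²(-42° − 31°) = 0.5 I₀ · cos²(73°) = 0.04274 I₀.
I₃ = I₂ cos²(-62° + 42°) = 0.04274 I₀ · cos²(20°) = 0.03774 I₀.
Transmitted fraction = 0.03774.

≈ 0.0377 I₀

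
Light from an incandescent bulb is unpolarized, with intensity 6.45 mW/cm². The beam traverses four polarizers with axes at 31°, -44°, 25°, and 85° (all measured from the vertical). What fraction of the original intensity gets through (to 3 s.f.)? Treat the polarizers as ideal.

I/I₀ ≈ 0.00108

Unpolarized light through the first polarizer → I₁ = 6.45 mW/cm²/2 = 3.225 mW/cm², polarized at 31°.
I₂ = I₁ · cos²(75°) = 3.225 · 0.06699 = 0.216 mW/cm².
I₃ = I₂ · cos²(69°) = 0.216 · 0.1284 = 0.02774 mW/cm².
I₄ = I₃ · cos²(60°) = 0.02774 · 0.25 = 0.006936 mW/cm².
Transmitted fraction = 0.001075.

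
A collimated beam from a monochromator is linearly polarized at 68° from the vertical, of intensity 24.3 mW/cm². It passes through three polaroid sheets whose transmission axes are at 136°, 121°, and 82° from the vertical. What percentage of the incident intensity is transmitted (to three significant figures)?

≈ 7.91%

I₁ = 24.3 mW/cm² · cos²(68°) = 3.41 mW/cm².
I₂ = I₁ · cos²(15°) = 3.41 · 0.933 = 3.182 mW/cm².
I₃ = I₂ · cos²(39°) = 3.182 · 0.604 = 1.922 mW/cm².
That is 7.908% of the incident intensity.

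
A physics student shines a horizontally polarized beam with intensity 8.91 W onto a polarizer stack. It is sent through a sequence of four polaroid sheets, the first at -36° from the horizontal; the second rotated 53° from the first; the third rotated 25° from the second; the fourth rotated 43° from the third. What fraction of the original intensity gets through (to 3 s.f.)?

I₁ = 8.91 W · cos²(36°) = 5.832 W.
I₂ = I₁ · cos²(53°) = 5.832 · 0.3622 = 2.112 W.
I₃ = I₂ · cos²(25°) = 2.112 · 0.8214 = 1.735 W.
I₄ = I₃ · cos²(43°) = 1.735 · 0.5349 = 0.928 W.
Transmitted fraction = 0.1041.

I/I₀ ≈ 0.104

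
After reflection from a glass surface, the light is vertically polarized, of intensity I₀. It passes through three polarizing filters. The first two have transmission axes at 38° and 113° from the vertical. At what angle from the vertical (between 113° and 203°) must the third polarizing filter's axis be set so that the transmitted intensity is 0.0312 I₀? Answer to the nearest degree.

θ ≈ 143°

I₁ = I₀ cos²(38° − 0°) = I₀ cos²(38°) = 0.621 I₀.
I₂ = I₁ cos²(113° − 38°) = 0.621 I₀ · cos²(75°) = 0.0416 I₀.
Need I₃/I₀ = 0.0312, so cos²(θ − 113°) = 0.0312 / 0.0416 = 0.7501.
θ − 113° = arccos(√0.7501) = 30.0°, giving θ ≈ 113 + 30.0 = 143.0°.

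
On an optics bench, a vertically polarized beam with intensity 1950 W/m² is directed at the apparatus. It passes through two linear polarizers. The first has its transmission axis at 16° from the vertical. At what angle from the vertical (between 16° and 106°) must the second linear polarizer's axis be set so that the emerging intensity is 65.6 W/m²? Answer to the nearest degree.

θ ≈ 95°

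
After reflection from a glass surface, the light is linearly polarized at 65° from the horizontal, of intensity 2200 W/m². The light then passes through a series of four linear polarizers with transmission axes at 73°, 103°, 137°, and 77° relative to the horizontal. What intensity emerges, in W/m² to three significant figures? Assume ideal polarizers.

I ≈ 278 W/m²

By Malus's law, I₁ = 2200 W/m² · cos²(8°) = 2157 W/m².
I₂ = I₁ · cos²(30°) = 2157 · 0.75 = 1618 W/m².
I₃ = I₂ · cos²(34°) = 1618 · 0.6873 = 1112 W/m².
I₄ = I₃ · cos²(60°) = 1112 · 0.25 = 278 W/m².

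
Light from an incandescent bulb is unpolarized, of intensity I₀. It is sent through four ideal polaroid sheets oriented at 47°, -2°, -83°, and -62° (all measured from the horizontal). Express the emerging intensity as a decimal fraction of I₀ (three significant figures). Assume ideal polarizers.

Unpolarized light through the first polarizer → I₁ = ½ I₀, now polarized at 47°.
I₂ = I₁ cos²(-2° − 47°) = 0.5 I₀ · cos²(49°) = 0.2152 I₀.
I₃ = I₂ cos²(-83° + 2°) = 0.2152 I₀ · cos²(81°) = 0.005266 I₀.
I₄ = I₃ cos²(-62° + 83°) = 0.005266 I₀ · cos²(21°) = 0.00459 I₀.
Transmitted fraction = 0.00459.

≈ 0.00459 I₀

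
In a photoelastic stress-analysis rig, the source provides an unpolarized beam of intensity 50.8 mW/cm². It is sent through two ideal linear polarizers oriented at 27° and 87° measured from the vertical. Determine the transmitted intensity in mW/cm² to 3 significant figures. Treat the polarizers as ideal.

Unpolarized light through the first polarizer → I₁ = 50.8 mW/cm²/2 = 25.4 mW/cm², polarized at 27°.
I₂ = I₁ · cos²(60°) = 25.4 · 0.25 = 6.35 mW/cm².

I ≈ 6.35 mW/cm²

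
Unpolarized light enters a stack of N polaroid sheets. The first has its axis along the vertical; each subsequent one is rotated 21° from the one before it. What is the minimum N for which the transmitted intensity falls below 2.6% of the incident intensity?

N = 23

First polarizer halves the unpolarized light: factor 1/2.
Each further stage multiplies by cos²(21°) = 0.8716.
After N polarizers: T = 0.5·0.8716^(N−1). Require T < 0.026 ⇒ N−1 > ln(0.026/0.5)/ln(0.8716) = 21.51, so N−1 ≥ 22 and N = 23.
Check: N=23 gives T = 0.0243 < 0.026; N=22 gives T = 0.02788.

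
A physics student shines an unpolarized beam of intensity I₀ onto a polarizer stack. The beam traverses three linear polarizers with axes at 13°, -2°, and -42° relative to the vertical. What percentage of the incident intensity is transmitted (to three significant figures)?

Unpolarized light through the first polarizer → I₁ = ½ I₀, now polarized at 13°.
I₂ = I₁ cos²(-2° − 13°) = 0.5 I₀ · cos²(15°) = 0.4665 I₀.
I₃ = I₂ cos²(-42° + 2°) = 0.4665 I₀ · cos²(40°) = 0.2738 I₀.
That is 27.38% of the incident intensity.

≈ 27.4%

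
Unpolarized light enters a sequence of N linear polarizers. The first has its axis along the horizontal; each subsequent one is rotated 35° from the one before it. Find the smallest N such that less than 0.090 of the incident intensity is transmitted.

N = 6

First polarizer halves the unpolarized light: factor 1/2.
Each further stage multiplies by cos²(35°) = 0.671.
After N polarizers: T = 0.5·0.671^(N−1). Require T < 0.090 ⇒ N−1 > ln(0.090/0.5)/ln(0.671) = 4.30, so N−1 ≥ 5 and N = 6.
Check: N=6 gives T = 0.06802 < 0.090; N=5 gives T = 0.1014.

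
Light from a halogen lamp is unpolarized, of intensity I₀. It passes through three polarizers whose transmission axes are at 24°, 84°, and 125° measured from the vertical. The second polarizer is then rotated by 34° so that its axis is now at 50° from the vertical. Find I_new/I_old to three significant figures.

I_new/I_old ≈ 0.380

Before rotation:
Unpolarized light through the first polarizer → I₁ = ½ I₀, now polarized at 24°.
I₂ = I₁ cos²(84° − 24°) = 0.5 I₀ · cos²(60°) = 0.125 I₀.
I₃ = I₂ cos²(125° − 84°) = 0.125 I₀ · cos²(41°) = 0.0712 I₀.
After rotation:
Unpolarized light through the first polarizer → I₁ = ½ I₀, now polarized at 24°.
I₂ = I₁ cos²(50° − 24°) = 0.5 I₀ · cos²(26°) = 0.4039 I₀.
I₃ = I₂ cos²(125° − 50°) = 0.4039 I₀ · cos²(75°) = 0.02706 I₀.
Ratio = 0.02706 / 0.0712 = 0.38.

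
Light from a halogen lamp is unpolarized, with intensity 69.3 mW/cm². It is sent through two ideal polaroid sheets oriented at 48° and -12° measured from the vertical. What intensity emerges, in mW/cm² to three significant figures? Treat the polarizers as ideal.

Unpolarized light through the first polarizer → I₁ = 69.3 mW/cm²/2 = 34.65 mW/cm², polarized at 48°.
I₂ = I₁ · cos²(60°) = 34.65 · 0.25 = 8.663 mW/cm².

I ≈ 8.66 mW/cm²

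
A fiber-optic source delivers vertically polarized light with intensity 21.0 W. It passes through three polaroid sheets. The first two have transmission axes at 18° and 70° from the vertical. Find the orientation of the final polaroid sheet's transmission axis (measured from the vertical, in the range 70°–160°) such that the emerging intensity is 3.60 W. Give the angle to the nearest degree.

By Malus's law, I₁ = I₀ cos²(18° − 0°) = I₀ cos²(18°) = 0.9045 I₀.
I₂ = I₁ cos²(70° − 18°) = 0.9045 I₀ · cos²(52°) = 0.3428 I₀.
Target fraction: 3.60 / 21.0 W = 0.1714 of I₀.
Need I₃/I₀ = 0.1714, so cos²(θ − 70°) = 0.1714 / 0.3428 = 0.5.
θ − 70° = arccos(√0.5) = 45.0°, giving θ ≈ 70 + 45.0 = 115.0°.

θ ≈ 115°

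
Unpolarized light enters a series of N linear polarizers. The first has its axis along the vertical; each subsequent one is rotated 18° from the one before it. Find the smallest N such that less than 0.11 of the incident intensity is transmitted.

First polarizer halves the unpolarized light: factor 1/2.
Each further stage multiplies by cos²(18°) = 0.9045.
After N polarizers: T = 0.5·0.9045^(N−1). Require T < 0.11 ⇒ N−1 > ln(0.11/0.5)/ln(0.9045) = 15.09, so N−1 ≥ 16 and N = 17.
Check: N=17 gives T = 0.1004 < 0.11; N=16 gives T = 0.111.

N = 17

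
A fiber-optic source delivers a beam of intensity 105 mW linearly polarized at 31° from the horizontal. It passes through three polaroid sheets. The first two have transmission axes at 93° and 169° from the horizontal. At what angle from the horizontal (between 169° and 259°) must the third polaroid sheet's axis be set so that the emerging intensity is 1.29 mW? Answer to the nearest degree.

By Malus's law, I₁ = I₀ cos²(93° − 31°) = I₀ cos²(62°) = 0.2204 I₀.
I₂ = I₁ cos²(169° − 93°) = 0.2204 I₀ · cos²(76°) = 0.0129 I₀.
Target fraction: 1.29 / 105 mW = 0.01229 of I₀.
Need I₃/I₀ = 0.01229, so cos²(θ − 169°) = 0.01229 / 0.0129 = 0.9524.
θ − 169° = arccos(√0.9524) = 12.6°, giving θ ≈ 169 + 12.6 = 181.6°.

θ ≈ 182°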